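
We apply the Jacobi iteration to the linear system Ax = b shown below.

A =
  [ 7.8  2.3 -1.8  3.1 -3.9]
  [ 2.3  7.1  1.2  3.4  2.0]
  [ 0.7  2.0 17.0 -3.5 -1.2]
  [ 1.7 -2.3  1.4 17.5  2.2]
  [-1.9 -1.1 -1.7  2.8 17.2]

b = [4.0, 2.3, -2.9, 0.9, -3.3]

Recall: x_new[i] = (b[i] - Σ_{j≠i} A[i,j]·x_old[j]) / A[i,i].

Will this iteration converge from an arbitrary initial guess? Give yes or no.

Split A = D + L + U, D = diag(7.8, 7.1, 17, 17.5, 17.2).
T_J = -D⁻¹(L+U): T[1,3] = -(3.4)/(7.1) = -0.4789; T[1,1] = 0.
  T[0,:] = [+0.0000, -0.2949, +0.2308, -0.3974, +0.5000]
  T[1,:] = [-0.3239, +0.0000, -0.1690, -0.4789, -0.2817]
  T[2,:] = [-0.0412, -0.1176, +0.0000, +0.2059, +0.0706]
  T[3,:] = [-0.0971, +0.1314, -0.0800, +0.0000, -0.1257]
  T[4,:] = [+0.1105, +0.0640, +0.0988, -0.1628, +0.0000]
|eigenvalues of T|: 0.4314, 0.3448, 0.1925, 0.1925, 0.0683.
spectral radius ρ = 0.4314; 0.4314 < 1, so it converges for any x₀.

yes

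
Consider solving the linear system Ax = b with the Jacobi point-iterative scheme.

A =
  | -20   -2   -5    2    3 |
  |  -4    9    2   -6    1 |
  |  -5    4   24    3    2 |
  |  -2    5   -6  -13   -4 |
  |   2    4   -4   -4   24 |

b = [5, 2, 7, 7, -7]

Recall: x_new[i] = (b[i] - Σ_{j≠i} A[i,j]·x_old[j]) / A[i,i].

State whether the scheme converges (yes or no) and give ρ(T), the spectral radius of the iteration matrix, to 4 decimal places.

Split A = D + L + U, D = diag(-20, 9, 24, -13, 24).
T_J = -D⁻¹(L+U): T[0,3] = -(2)/(-20) = +0.1000; T[0,0] = 0.
  T[0,:] = [+0.0000, -0.1000, -0.2500, +0.1000, +0.1500]
  T[1,:] = [+0.4444, +0.0000, -0.2222, +0.6667, -0.1111]
  T[2,:] = [+0.2083, -0.1667, +0.0000, -0.1250, -0.0833]
  T[3,:] = [-0.1538, +0.3846, -0.4615, +0.0000, -0.3077]
  T[4,:] = [-0.0833, -0.1667, +0.1667, +0.1667, +0.0000]
eigenvalue magnitudes: 0.6881, 0.3670, 0.3670, 0.3208, 0.3208.
ρ(T) = max|λ| = 0.6881; 0.6881 < 1: convergent.

yes, ρ = 0.6881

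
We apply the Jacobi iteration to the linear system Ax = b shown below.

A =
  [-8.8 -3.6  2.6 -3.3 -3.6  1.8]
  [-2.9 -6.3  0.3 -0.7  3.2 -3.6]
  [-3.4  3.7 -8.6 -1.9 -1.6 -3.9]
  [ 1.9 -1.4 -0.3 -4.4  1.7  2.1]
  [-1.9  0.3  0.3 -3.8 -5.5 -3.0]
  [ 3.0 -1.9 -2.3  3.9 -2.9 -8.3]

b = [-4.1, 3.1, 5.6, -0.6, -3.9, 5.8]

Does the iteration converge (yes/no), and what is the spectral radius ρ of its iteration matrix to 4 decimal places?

no, ρ = 1.2551

Write A = D+L+U with D = diag(-8.8, -6.3, -8.6, -4.4, -5.5, -8.3).
T_J = -D⁻¹(L+U): T[2,3] = -(-1.9)/(-8.6) = -0.2209; T[2,2] = 0.
  T[0,:] = [+0.0000 -0.4091 +0.2955 -0.3750 -0.4091 +0.2045]
  T[1,:] = [-0.4603 +0.0000 +0.0476 -0.1111 +0.5079 -0.5714]
  T[2,:] = [-0.3953 +0.4302 +0.0000 -0.2209 -0.1860 -0.4535]
  T[3,:] = [+0.4318 -0.3182 -0.0682 +0.0000 +0.3864 +0.4773]
  T[4,:] = [-0.3455 +0.0545 +0.0545 -0.6909 +0.0000 -0.5455]
  T[5,:] = [+0.3614 -0.2289 -0.2771 +0.4699 -0.3494 +0.0000]
moduli |λ_i(T)| = 1.2551, 0.6602, 0.6602, 0.5292, 0.3859, 0.0197.
spectral radius ρ = 1.2551; 1.2551 > 1, so it fails to converge.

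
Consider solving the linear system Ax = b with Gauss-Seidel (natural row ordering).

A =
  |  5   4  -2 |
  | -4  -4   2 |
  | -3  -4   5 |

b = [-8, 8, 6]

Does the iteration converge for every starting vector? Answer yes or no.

Diagonal D = diag(5, -4, 5); L, U strict lower/upper.
Gauss-Seidel: T = -(D+L)⁻¹U, row 0 first, T[0,1] = -(4)/(5) = -0.8000; later rows by forward substitution.
  T[0,:] = [+0.0000, -0.8000, +0.4000]
  T[1,:] = [+0.0000, +0.8000, +0.1000]
  T[2,:] = [+0.0000, +0.1600, +0.3200]
moduli |λ_i(T)| = 0.8313, 0.2887, 0.0000.
ρ(T) = max|λ| = 0.8313; 0.8313 < 1 ⇒ converges.

yes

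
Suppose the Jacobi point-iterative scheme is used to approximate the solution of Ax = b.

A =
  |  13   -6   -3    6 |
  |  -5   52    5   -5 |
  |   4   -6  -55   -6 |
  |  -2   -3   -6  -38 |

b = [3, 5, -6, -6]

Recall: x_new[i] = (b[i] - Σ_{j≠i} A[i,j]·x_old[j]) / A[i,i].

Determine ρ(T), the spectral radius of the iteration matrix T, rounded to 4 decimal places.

Let D = diag(13, 52, -55, -38); L, U the strict triangles.
Jacobi T = -D⁻¹(L+U): T[1,0] = -(-5)/(52) = +0.0962; T[1,1] = 0.
  T[0,:] = [+0.0000 +0.4615 +0.2308 -0.4615]
  T[1,:] = [+0.0962 +0.0000 -0.0962 +0.0962]
  T[2,:] = [+0.0727 -0.1091 +0.0000 -0.1091]
  T[3,:] = [-0.0526 -0.0789 -0.1579 +0.0000]
moduli |λ_i(T)| = 0.2985, 0.2279, 0.2279, 0.1520.
ρ(T) = max|λ| = 0.2985; 0.2985 < 1: convergent.

0.2985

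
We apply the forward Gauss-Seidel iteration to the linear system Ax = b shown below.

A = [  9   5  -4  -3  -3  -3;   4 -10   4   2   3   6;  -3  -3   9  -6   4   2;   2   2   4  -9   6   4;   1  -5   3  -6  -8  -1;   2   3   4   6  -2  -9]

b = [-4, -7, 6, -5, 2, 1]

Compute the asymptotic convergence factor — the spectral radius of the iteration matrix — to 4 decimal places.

1.1312

Write A = D+L+U with D = diag(9, -10, 9, -9, -8, -9).
T_GS = -(D+L)⁻¹U: row 0 first, T[0,5] = -(-3)/(9) = +0.3333; later rows by forward substitution.
  T[0,:] = [+0.0000  -0.5556  +0.4444  +0.3333  +0.3333  +0.3333]
  T[1,:] = [+0.0000  -0.2222  +0.5778  +0.3333  +0.4333  +0.7333]
  T[2,:] = [+0.0000  -0.2593  +0.3407  +0.8889  -0.1889  +0.1333]
  T[3,:] = [+0.0000  -0.2881  +0.3786  +0.5432  +0.7531  +0.7407]
  T[4,:] = [+0.0000  +0.1883  -0.4617  -0.2407  -0.8648  -1.0472]
  T[5,:] = [+0.0000  -0.5466  +0.7978  +0.9959  +0.8288  +1.1043]
eigenvalue magnitudes: 1.1312, 0.4512, 0.3671, 0.3671, 0.0399, 0.0000.
ρ(T) = max|λ| = 1.1312; 1.1312 > 1 ⇒ diverges.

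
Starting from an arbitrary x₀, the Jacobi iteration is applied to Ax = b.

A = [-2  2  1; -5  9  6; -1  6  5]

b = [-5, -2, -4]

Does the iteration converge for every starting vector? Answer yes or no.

Let D = diag(-2, 9, 5); L, U the strict triangles.
T_J = -D⁻¹(L+U): T[0,2] = -(1)/(-2) = +0.5000; T[0,0] = 0.
  T[0,:] = [+0.0000, +1.0000, +0.5000]
  T[1,:] = [+0.5556, +0.0000, -0.6667]
  T[2,:] = [+0.2000, -1.2000, +0.0000]
moduli |λ_i(T)| = 1.3428, 0.9927, 0.3501.
ρ(T) = max|λ| = 1.3428; 1.3428 > 1: divergent.

no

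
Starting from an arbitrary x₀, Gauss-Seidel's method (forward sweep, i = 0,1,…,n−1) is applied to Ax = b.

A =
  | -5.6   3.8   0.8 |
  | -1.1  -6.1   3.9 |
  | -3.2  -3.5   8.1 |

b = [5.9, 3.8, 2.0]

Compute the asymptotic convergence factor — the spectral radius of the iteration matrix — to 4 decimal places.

Diagonal D = diag(-5.6, -6.1, 8.1); L, U strict lower/upper.
Gauss-Seidel: T = -(D+L)⁻¹U, row 0 first, T[0,2] = -(0.8)/(-5.6) = +0.1429; later rows by forward substitution.
  T[0,:] = [+0.0000, +0.6786, +0.1429]
  T[1,:] = [+0.0000, -0.1224, +0.6136]
  T[2,:] = [+0.0000, +0.2152, +0.3216]
|eigenvalues of T|: 0.5254, 0.3262, 0.0000.
spectral radius ρ = 0.5254; 0.5254 < 1 ⇒ converges.

0.5254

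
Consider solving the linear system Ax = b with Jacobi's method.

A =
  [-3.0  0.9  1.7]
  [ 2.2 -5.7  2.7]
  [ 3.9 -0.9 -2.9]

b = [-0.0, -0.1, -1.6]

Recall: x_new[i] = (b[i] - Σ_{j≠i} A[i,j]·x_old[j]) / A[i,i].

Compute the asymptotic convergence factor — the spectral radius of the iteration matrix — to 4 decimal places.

0.9292

Split A = D + L + U, D = diag(-3, -5.7, -2.9).
T_J = -D⁻¹(L+U): T[2,1] = -(-0.9)/(-2.9) = -0.3103; T[2,2] = 0.
  T[0,:] = [+0.0000, +0.3000, +0.5667]
  T[1,:] = [+0.3860, +0.0000, +0.4737]
  T[2,:] = [+1.3448, -0.3103, +0.0000]
|eigenvalues of T|: 0.9292, 0.7531, 0.1761.
ρ = 0.9292; 0.9292 < 1: convergent.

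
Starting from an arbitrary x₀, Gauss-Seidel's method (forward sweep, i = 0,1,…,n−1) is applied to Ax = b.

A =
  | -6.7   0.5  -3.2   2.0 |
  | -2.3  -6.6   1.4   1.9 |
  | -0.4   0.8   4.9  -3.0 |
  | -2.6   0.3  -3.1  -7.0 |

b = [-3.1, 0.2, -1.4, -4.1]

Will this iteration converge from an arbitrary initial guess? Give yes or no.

Let D = diag(-6.7, -6.6, 4.9, -7); L, U the strict triangles.
GS T = -(D+L)⁻¹U: row 0 first, T[0,3] = -(2)/(-6.7) = +0.2985; later rows by forward substitution.
  T[0,:] = [+0.0000 +0.0746 -0.4776 +0.2985]
  T[1,:] = [+0.0000 -0.0260 +0.3786 +0.1839]
  T[2,:] = [+0.0000 +0.0103 -0.1008 +0.6066]
  T[3,:] = [+0.0000 -0.0334 +0.2383 -0.3716]
|eigenvalues of T|: 0.6495, 0.0882, 0.0628, 0.0000.
spectral radius ρ = 0.6495; 0.6495 < 1, so it converges for any x₀.

yes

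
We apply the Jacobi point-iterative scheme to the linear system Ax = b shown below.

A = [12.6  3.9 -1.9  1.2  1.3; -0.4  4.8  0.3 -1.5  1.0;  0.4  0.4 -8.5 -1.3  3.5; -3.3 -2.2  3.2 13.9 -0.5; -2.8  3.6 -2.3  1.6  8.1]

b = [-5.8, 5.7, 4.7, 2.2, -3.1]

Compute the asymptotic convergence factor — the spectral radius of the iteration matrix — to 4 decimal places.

0.5928

Diagonal D = diag(12.6, 4.8, -8.5, 13.9, 8.1); L, U strict lower/upper.
Jacobi T = -D⁻¹(L+U): T[3,4] = -(-0.5)/(13.9) = +0.0360; T[3,3] = 0.
  T[0,:] = [+0.0000 -0.3095 +0.1508 -0.0952 -0.1032]
  T[1,:] = [+0.0833 +0.0000 -0.0625 +0.3125 -0.2083]
  T[2,:] = [+0.0471 +0.0471 +0.0000 -0.1529 +0.4118]
  T[3,:] = [+0.2374 +0.1583 -0.2302 +0.0000 +0.0360]
  T[4,:] = [+0.3457 -0.4444 +0.2840 -0.1975 +0.0000]
|roots of det(T-λI)|: 0.5928, 0.4170, 0.2535, 0.2535, 0.1207.
ρ = 0.5928; 0.5928 < 1 ⇒ converges.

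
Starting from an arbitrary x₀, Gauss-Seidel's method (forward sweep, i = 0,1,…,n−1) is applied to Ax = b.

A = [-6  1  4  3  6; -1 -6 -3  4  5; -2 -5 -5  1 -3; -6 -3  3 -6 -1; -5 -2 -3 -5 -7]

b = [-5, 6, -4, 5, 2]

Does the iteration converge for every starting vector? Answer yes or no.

no

Write A = D+L+U with D = diag(-6, -6, -5, -6, -7).
Gauss-Seidel: T = -(D+L)⁻¹U, row 0 first, T[0,1] = -(1)/(-6) = +0.1667; later rows by forward substitution.
  T[0,:] = [+0.0000 +0.1667 +0.6667 +0.5000 +1.0000]
  T[1,:] = [+0.0000 -0.0278 -0.6111 +0.5833 +0.6667]
  T[2,:] = [+0.0000 -0.0389 +0.3444 -0.5833 -1.6667]
  T[3,:] = [+0.0000 -0.1722 -0.1889 -1.0833 -2.3333]
  T[4,:] = [+0.0000 +0.0286 -0.3143 +0.5000 +1.4762]
eigenvalue magnitudes: 1.3932, 0.5784, 0.1250, 0.0197, 0.0000.
ρ = 1.3932; 1.3932 > 1: divergent.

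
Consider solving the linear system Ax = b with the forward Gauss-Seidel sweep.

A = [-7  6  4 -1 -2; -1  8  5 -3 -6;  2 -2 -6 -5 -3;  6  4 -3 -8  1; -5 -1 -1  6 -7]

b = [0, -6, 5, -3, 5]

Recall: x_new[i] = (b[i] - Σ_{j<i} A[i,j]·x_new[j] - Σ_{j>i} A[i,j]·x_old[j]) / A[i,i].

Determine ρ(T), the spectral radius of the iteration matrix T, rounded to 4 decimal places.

Write A = D+L+U with D = diag(-7, 8, -6, -8, -7).
GS T = -(D+L)⁻¹U: row 0 first, T[0,3] = -(-1)/(-7) = -0.1429; later rows by forward substitution.
  T[0,:] = [+0.0000 +0.8571 +0.5714 -0.1429 -0.2857]
  T[1,:] = [+0.0000 +0.1071 -0.5536 +0.3571 +0.7143]
  T[2,:] = [+0.0000 +0.2500 +0.3750 -1.0000 -0.8333]
  T[3,:] = [+0.0000 +0.6027 +0.0112 +0.4464 +0.5804]
  T[4,:] = [+0.0000 -0.1467 -0.3731 +0.5765 +0.7185]
|λ(T)| sorted: 1.6382, 0.5542, 0.5542, 0.0792, 0.0000.
ρ(T) = max|λ| = 1.6382; 1.6382 > 1: divergent.

1.6382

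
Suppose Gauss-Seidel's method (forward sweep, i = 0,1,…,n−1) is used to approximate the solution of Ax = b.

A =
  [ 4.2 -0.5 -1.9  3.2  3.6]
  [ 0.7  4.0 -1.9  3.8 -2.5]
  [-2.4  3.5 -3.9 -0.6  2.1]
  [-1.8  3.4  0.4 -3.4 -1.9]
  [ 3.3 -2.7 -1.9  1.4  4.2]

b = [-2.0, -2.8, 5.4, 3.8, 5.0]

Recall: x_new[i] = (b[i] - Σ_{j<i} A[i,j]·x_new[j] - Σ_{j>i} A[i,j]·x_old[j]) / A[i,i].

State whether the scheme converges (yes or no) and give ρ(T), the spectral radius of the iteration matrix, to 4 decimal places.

Let D = diag(4.2, 4, -3.9, -3.4, 4.2); L, U the strict triangles.
GS T = -(D+L)⁻¹U: row 0 first, T[0,1] = -(-0.5)/(4.2) = +0.1190; later rows by forward substitution.
  T[0,:] = [+0.0000 +0.1190 +0.4524 -0.7619 -0.8571]
  T[1,:] = [+0.0000 -0.0208 +0.3958 -0.8167 +0.7750]
  T[2,:] = [+0.0000 -0.0920 +0.0768 -0.4179 +1.7614]
  T[3,:] = [+0.0000 -0.0947 +0.1654 -0.4625 +0.8772]
  T[4,:] = [+0.0000 -0.1170 -0.1213 +0.0388 +1.6761]
moduli |λ_i(T)| = 1.5093, 0.3558, 0.1605, 0.0443, 0.0000.
spectral radius ρ = 1.5093; 1.5093 > 1, so it fails to converge.

no, ρ = 1.5093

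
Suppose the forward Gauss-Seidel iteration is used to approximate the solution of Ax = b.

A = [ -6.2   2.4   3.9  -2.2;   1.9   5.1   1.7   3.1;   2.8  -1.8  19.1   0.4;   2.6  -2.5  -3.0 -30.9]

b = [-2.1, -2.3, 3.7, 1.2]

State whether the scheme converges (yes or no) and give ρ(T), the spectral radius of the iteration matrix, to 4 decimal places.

Diagonal D = diag(-6.2, 5.1, 19.1, -30.9); L, U strict lower/upper.
Gauss-Seidel: T = -(D+L)⁻¹U, row 0 first, T[0,1] = -(2.4)/(-6.2) = +0.3871; later rows by forward substitution.
  T[0,:] = [+0.0000, +0.3871, +0.6290, -0.3548]
  T[1,:] = [+0.0000, -0.1442, -0.5677, -0.4756]
  T[2,:] = [+0.0000, -0.0703, -0.1457, -0.0137]
  T[3,:] = [+0.0000, +0.0511, +0.1130, +0.0100]
eigenvalue magnitudes: 0.2612, 0.0404, 0.0216, 0.0000.
ρ = 0.2612; 0.2612 < 1: convergent.

yes, ρ = 0.2612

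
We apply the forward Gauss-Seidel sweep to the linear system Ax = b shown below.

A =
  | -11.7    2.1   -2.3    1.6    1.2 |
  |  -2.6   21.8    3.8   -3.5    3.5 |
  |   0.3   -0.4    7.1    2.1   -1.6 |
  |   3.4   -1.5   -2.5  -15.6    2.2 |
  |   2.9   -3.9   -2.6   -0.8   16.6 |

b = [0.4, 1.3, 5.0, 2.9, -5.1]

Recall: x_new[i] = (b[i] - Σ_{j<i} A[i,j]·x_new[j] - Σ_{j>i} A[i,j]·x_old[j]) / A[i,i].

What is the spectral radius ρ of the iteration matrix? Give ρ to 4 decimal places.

0.1918

A = D + L + U where D = diag(-11.7, 21.8, 7.1, -15.6, 16.6).
Gauss-Seidel: T = -(D+L)⁻¹U, row 0 first, T[0,3] = -(1.6)/(-11.7) = +0.1368; later rows by forward substitution.
  T[0,:] = [+0.0000, +0.1795, -0.1966, +0.1368, +0.1026]
  T[1,:] = [+0.0000, +0.0214, -0.1978, +0.1769, -0.1483]
  T[2,:] = [+0.0000, -0.0064, -0.0028, -0.2916, +0.2127]
  T[3,:] = [+0.0000, +0.0381, -0.0234, +0.0595, +0.1436]
  T[4,:] = [+0.0000, -0.0255, -0.0137, -0.0251, -0.0125]
|roots of det(T-λI)|: 0.1918, 0.1482, 0.1482, 0.0541, 0.0000.
ρ = 0.1918; 0.1918 < 1, so it converges for any x₀.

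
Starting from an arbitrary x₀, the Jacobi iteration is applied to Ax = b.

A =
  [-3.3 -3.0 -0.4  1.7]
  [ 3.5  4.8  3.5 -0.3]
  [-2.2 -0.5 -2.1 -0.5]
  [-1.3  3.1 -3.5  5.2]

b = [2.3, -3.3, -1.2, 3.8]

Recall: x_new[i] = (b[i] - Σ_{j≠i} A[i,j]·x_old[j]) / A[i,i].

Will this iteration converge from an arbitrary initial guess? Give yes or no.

no

Split A = D + L + U, D = diag(-3.3, 4.8, -2.1, 5.2).
Jacobi T = -D⁻¹(L+U): T[2,1] = -(-0.5)/(-2.1) = -0.2381; T[2,2] = 0.
  T[0,:] = [+0.0000  -0.9091  -0.1212  +0.5152]
  T[1,:] = [-0.7292  +0.0000  -0.7292  +0.0625]
  T[2,:] = [-1.0476  -0.2381  +0.0000  -0.2381]
  T[3,:] = [+0.2500  -0.5962  +0.6731  +0.0000]
eigenvalue magnitudes: 1.2716, 0.9031, 0.9031, 0.0696.
ρ(T) = max|λ| = 1.2716; 1.2716 > 1: divergent.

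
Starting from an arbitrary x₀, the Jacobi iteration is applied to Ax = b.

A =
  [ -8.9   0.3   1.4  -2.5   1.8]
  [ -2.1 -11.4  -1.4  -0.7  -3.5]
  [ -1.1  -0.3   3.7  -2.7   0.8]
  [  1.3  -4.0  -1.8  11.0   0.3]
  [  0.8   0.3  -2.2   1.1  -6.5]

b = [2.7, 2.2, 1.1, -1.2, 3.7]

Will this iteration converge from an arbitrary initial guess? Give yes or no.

yes

Split A = D + L + U, D = diag(-8.9, -11.4, 3.7, 11, -6.5).
T_J = -D⁻¹(L+U): T[3,1] = -(-4)/(11) = +0.3636; T[3,3] = 0.
  T[0,:] = [+0.0000 +0.0337 +0.1573 -0.2809 +0.2022]
  T[1,:] = [-0.1842 +0.0000 -0.1228 -0.0614 -0.3070]
  T[2,:] = [+0.2973 +0.0811 +0.0000 +0.7297 -0.2162]
  T[3,:] = [-0.1182 +0.3636 +0.1636 +0.0000 -0.0273]
  T[4,:] = [+0.1231 +0.0462 -0.3385 +0.1692 +0.0000]
eigenvalue magnitudes: 0.6782, 0.4663, 0.3327, 0.3327, 0.0765.
ρ(T) = max|λ| = 0.6782; 0.6782 < 1: convergent.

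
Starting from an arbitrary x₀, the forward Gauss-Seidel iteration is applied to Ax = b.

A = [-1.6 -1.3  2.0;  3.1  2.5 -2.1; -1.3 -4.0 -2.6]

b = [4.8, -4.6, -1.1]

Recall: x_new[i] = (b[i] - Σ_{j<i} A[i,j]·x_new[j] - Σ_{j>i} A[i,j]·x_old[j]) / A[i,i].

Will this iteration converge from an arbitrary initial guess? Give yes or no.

Split A = D + L + U, D = diag(-1.6, 2.5, -2.6).
T_GS = -(D+L)⁻¹U: row 0 first, T[0,1] = -(-1.3)/(-1.6) = -0.8125; later rows by forward substitution.
  T[0,:] = [+0.0000  -0.8125  +1.2500]
  T[1,:] = [+0.0000  +1.0075  -0.7100]
  T[2,:] = [+0.0000  -1.1438  +0.4673]
|λ(T)| sorted: 1.6782, 0.2033, 0.0000.
ρ = 1.6782; 1.6782 > 1: divergent.

no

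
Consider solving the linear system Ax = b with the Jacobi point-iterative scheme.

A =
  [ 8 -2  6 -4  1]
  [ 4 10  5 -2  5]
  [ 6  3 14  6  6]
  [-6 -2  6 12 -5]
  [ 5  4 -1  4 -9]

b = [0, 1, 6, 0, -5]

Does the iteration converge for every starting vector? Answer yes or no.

no

Write A = D+L+U with D = diag(8, 10, 14, 12, -9).
Jacobi T = -D⁻¹(L+U): T[0,4] = -(1)/(8) = -0.1250; T[0,0] = 0.
  T[0,:] = [+0.0000  +0.2500  -0.7500  +0.5000  -0.1250]
  T[1,:] = [-0.4000  +0.0000  -0.5000  +0.2000  -0.5000]
  T[2,:] = [-0.4286  -0.2143  +0.0000  -0.4286  -0.4286]
  T[3,:] = [+0.5000  +0.1667  -0.5000  +0.0000  +0.4167]
  T[4,:] = [+0.5556  +0.4444  -0.1111  +0.4444  +0.0000]
eigenvalue magnitudes: 1.2270, 0.6009, 0.6009, 0.4474, 0.0380.
ρ(T) = max|λ| = 1.2270; 1.2270 > 1 ⇒ diverges.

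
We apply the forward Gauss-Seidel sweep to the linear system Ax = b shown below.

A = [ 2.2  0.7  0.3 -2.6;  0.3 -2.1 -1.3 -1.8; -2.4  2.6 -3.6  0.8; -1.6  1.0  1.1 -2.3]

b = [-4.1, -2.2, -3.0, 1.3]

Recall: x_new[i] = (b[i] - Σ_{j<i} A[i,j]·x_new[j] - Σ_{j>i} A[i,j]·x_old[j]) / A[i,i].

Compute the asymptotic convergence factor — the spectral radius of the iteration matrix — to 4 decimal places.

Diagonal D = diag(2.2, -2.1, -3.6, -2.3); L, U strict lower/upper.
GS T = -(D+L)⁻¹U: row 0 first, T[0,1] = -(0.7)/(2.2) = -0.3182; later rows by forward substitution.
  T[0,:] = [+0.0000  -0.3182  -0.1364  +1.1818]
  T[1,:] = [+0.0000  -0.0455  -0.6385  -0.6883]
  T[2,:] = [+0.0000  +0.1793  -0.3703  -1.0628]
  T[3,:] = [+0.0000  +0.2873  -0.3598  -1.6297]
|λ(T)| sorted: 1.6859, 0.2991, 0.0604, 0.0000.
spectral radius ρ = 1.6859; 1.6859 > 1 ⇒ diverges.

1.6859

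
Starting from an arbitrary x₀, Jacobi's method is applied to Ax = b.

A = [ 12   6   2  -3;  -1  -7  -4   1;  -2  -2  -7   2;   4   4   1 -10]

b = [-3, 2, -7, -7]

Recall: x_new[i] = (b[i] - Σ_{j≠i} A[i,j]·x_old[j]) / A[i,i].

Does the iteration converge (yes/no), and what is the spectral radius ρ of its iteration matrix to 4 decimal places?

yes, ρ = 0.8793

Write A = D+L+U with D = diag(12, -7, -7, -10).
T_J = -D⁻¹(L+U): T[3,0] = -(4)/(-10) = +0.4000; T[3,3] = 0.
  T[0,:] = [+0.0000  -0.5000  -0.1667  +0.2500]
  T[1,:] = [-0.1429  +0.0000  -0.5714  +0.1429]
  T[2,:] = [-0.2857  -0.2857  +0.0000  +0.2857]
  T[3,:] = [+0.4000  +0.4000  +0.1000  +0.0000]
|λ(T)| sorted: 0.8793, 0.3489, 0.3489, 0.3400.
ρ = 0.8793; 0.8793 < 1 ⇒ converges.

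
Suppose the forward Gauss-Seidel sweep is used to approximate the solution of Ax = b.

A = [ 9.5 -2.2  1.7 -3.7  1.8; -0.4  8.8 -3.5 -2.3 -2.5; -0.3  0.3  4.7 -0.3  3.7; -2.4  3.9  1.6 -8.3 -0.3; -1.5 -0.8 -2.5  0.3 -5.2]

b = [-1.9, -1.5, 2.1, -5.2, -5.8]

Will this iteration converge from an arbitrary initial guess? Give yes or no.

yes

A = D + L + U where D = diag(9.5, 8.8, 4.7, -8.3, -5.2).
T_GS = -(D+L)⁻¹U: row 0 first, T[0,1] = -(-2.2)/(9.5) = +0.2316; later rows by forward substitution.
  T[0,:] = [+0.0000, +0.2316, -0.1789, +0.3895, -0.1895]
  T[1,:] = [+0.0000, +0.0105, +0.3896, +0.2791, +0.2755]
  T[2,:] = [+0.0000, +0.0141, -0.0363, +0.0709, -0.8169]
  T[3,:] = [+0.0000, -0.0593, +0.2278, +0.0322, -0.0094]
  T[4,:] = [+0.0000, -0.0786, +0.0223, -0.1875, +0.4045]
|roots of det(T-λI)|: 0.5477, 0.3304, 0.3304, 0.0010, 0.0000.
ρ(T) = max|λ| = 0.5477; 0.5477 < 1, so it converges for any x₀.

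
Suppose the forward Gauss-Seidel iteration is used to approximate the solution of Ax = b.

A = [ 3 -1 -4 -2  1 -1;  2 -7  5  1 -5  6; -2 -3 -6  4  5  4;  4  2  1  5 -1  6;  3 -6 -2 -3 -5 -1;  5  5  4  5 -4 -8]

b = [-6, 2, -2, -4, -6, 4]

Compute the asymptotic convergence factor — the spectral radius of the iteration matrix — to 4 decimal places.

A = D + L + U where D = diag(3, -7, -6, 5, -5, -8).
GS T = -(D+L)⁻¹U: row 0 first, T[0,3] = -(-2)/(3) = +0.6667; later rows by forward substitution.
  T[0,:] = [+0.0000 +0.3333 +1.3333 +0.6667 -0.3333 +0.3333]
  T[1,:] = [+0.0000 +0.0952 +1.0952 +0.3333 -0.8095 +0.9524]
  T[2,:] = [+0.0000 -0.1587 -0.9921 +0.2778 +1.3492 +0.0794]
  T[3,:] = [+0.0000 -0.2730 -1.3063 -0.7222 +0.5206 -1.8635]
  T[4,:] = [+0.0000 +0.3130 +0.6663 +0.3222 -0.0806 -0.0565]
  T[5,:] = [+0.0000 -0.1387 -0.1278 +0.1514 +0.3260 -0.2932]
moduli |λ_i(T)| = 1.1614, 0.8264, 0.8264, 0.1785, 0.0280, 0.0000.
ρ(T) = max|λ| = 1.1614; 1.1614 > 1, so it fails to converge.

1.1614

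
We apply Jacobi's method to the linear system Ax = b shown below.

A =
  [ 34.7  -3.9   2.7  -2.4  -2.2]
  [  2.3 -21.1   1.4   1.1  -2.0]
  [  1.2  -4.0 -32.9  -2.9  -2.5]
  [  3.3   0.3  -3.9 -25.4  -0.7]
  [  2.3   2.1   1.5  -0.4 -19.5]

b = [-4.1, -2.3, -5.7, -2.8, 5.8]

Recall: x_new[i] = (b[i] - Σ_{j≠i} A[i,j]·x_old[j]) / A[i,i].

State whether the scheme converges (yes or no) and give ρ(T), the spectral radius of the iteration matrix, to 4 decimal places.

Let D = diag(34.7, -21.1, -32.9, -25.4, -19.5); L, U the strict triangles.
Jacobi: T = -D⁻¹(L+U), T[2,0] = -(1.2)/(-32.9) = +0.0365; T[2,2] = 0.
  T[0,:] = [+0.0000  +0.1124  -0.0778  +0.0692  +0.0634]
  T[1,:] = [+0.1090  +0.0000  +0.0664  +0.0521  -0.0948]
  T[2,:] = [+0.0365  -0.1216  +0.0000  -0.0881  -0.0760]
  T[3,:] = [+0.1299  +0.0118  -0.1535  +0.0000  -0.0276]
  T[4,:] = [+0.1179  +0.1077  +0.0769  -0.0205  +0.0000]
moduli |λ_i(T)| = 0.2043, 0.1127, 0.1127, 0.0649, 0.0332.
ρ(T) = max|λ| = 0.2043; 0.2043 < 1 ⇒ converges.

yes, ρ = 0.2043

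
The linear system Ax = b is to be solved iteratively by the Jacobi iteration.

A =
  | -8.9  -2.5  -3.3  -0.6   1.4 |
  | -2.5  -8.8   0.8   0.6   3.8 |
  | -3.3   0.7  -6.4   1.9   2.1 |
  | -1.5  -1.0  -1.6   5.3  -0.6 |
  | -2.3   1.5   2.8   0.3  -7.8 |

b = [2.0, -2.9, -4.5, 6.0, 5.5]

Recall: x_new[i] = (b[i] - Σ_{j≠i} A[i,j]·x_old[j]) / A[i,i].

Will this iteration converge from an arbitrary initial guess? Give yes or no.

yes

Diagonal D = diag(-8.9, -8.8, -6.4, 5.3, -7.8); L, U strict lower/upper.
T_J = -D⁻¹(L+U): T[2,4] = -(2.1)/(-6.4) = +0.3281; T[2,2] = 0.
  T[0,:] = [+0.0000  -0.2809  -0.3708  -0.0674  +0.1573]
  T[1,:] = [-0.2841  +0.0000  +0.0909  +0.0682  +0.4318]
  T[2,:] = [-0.5156  +0.1094  +0.0000  +0.2969  +0.3281]
  T[3,:] = [+0.2830  +0.1887  +0.3019  +0.0000  +0.1132]
  T[4,:] = [-0.2949  +0.1923  +0.3590  +0.0385  +0.0000]
|roots of det(T-λI)|: 0.8214, 0.6704, 0.2236, 0.2236, 0.0019.
spectral radius ρ = 0.8214; 0.8214 < 1 ⇒ converges.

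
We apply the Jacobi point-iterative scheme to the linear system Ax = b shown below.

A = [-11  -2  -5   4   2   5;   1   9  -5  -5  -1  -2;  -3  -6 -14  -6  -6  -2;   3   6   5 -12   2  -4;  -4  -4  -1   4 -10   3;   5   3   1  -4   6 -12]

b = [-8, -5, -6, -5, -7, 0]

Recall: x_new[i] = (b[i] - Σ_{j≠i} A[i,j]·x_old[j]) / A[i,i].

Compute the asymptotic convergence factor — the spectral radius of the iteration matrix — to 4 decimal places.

A = D + L + U where D = diag(-11, 9, -14, -12, -10, -12).
Jacobi T = -D⁻¹(L+U): T[3,5] = -(-4)/(-12) = -0.3333; T[3,3] = 0.
  T[0,:] = [+0.0000  -0.1818  -0.4545  +0.3636  +0.1818  +0.4545]
  T[1,:] = [-0.1111  +0.0000  +0.5556  +0.5556  +0.1111  +0.2222]
  T[2,:] = [-0.2143  -0.4286  +0.0000  -0.4286  -0.4286  -0.1429]
  T[3,:] = [+0.2500  +0.5000  +0.4167  +0.0000  +0.1667  -0.3333]
  T[4,:] = [-0.4000  -0.4000  -0.1000  +0.4000  +0.0000  +0.3000]
  T[5,:] = [+0.4167  +0.2500  +0.0833  -0.3333  +0.5000  +0.0000]
|eigenvalues of T|: 1.1631, 0.5840, 0.5840, 0.2856, 0.2856, 0.0778.
ρ(T) = max|λ| = 1.1631; 1.1631 > 1 ⇒ diverges.

1.1631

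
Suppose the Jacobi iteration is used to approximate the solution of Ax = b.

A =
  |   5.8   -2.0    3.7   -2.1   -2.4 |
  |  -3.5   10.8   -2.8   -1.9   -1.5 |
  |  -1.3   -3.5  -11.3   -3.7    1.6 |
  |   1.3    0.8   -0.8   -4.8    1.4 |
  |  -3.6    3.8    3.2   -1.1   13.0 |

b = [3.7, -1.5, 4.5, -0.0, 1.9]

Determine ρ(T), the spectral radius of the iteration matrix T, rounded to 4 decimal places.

Let D = diag(5.8, 10.8, -11.3, -4.8, 13); L, U the strict triangles.
Jacobi T = -D⁻¹(L+U): T[0,3] = -(-2.1)/(5.8) = +0.3621; T[0,0] = 0.
  T[0,:] = [+0.0000, +0.3448, -0.6379, +0.3621, +0.4138]
  T[1,:] = [+0.3241, +0.0000, +0.2593, +0.1759, +0.1389]
  T[2,:] = [-0.1150, -0.3097, +0.0000, -0.3274, +0.1416]
  T[3,:] = [+0.2708, +0.1667, -0.1667, +0.0000, +0.2917]
  T[4,:] = [+0.2769, -0.2923, -0.2462, +0.0846, +0.0000]
|eigenvalues of T|: 0.8422, 0.5471, 0.4238, 0.4238, 0.2123.
spectral radius ρ = 0.8422; 0.8422 < 1 ⇒ converges.

0.8422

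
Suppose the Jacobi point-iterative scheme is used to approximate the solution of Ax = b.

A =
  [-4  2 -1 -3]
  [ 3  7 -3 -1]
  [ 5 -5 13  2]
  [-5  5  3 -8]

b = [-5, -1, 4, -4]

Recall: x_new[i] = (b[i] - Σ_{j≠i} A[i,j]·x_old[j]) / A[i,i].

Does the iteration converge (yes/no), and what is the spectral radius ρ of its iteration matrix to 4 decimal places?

yes, ρ = 0.8893

Write A = D+L+U with D = diag(-4, 7, 13, -8).
T_J = -D⁻¹(L+U): T[3,2] = -(3)/(-8) = +0.3750; T[3,3] = 0.
  T[0,:] = [+0.0000 +0.5000 -0.2500 -0.7500]
  T[1,:] = [-0.4286 +0.0000 +0.4286 +0.1429]
  T[2,:] = [-0.3846 +0.3846 +0.0000 -0.1538]
  T[3,:] = [-0.6250 +0.6250 +0.3750 +0.0000]
|λ(T)| sorted: 0.8893, 0.5839, 0.2559, 0.2559.
spectral radius ρ = 0.8893; 0.8893 < 1: convergent.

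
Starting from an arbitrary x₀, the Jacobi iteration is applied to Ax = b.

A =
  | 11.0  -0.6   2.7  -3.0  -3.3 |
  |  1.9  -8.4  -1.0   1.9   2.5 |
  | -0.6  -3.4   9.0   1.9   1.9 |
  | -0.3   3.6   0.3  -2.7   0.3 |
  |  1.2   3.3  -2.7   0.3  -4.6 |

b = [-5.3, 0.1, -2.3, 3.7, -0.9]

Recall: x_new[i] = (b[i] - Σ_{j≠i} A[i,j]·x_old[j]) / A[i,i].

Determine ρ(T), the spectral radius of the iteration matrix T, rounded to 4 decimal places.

Let D = diag(11, -8.4, 9, -2.7, -4.6); L, U the strict triangles.
Jacobi: T = -D⁻¹(L+U), T[0,1] = -(-0.6)/(11) = +0.0545; T[0,0] = 0.
  T[0,:] = [+0.0000, +0.0545, -0.2455, +0.2727, +0.3000]
  T[1,:] = [+0.2262, +0.0000, -0.1190, +0.2262, +0.2976]
  T[2,:] = [+0.0667, +0.3778, +0.0000, -0.2111, -0.2111]
  T[3,:] = [-0.1111, +1.3333, +0.1111, +0.0000, +0.1111]
  T[4,:] = [+0.2609, +0.7174, -0.5870, +0.0652, +0.0000]
eigenvalue magnitudes: 0.9237, 0.6749, 0.2260, 0.2260, 0.0701.
ρ = 0.9237; 0.9237 < 1: convergent.

0.9237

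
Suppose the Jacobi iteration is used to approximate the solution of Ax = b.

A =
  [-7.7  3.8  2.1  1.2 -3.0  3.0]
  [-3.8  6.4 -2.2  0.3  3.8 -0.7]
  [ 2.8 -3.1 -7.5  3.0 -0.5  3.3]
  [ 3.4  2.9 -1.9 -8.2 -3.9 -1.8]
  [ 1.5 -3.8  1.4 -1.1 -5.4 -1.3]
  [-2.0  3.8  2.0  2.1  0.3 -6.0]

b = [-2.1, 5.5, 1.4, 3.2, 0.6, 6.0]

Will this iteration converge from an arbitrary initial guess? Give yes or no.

no

A = D + L + U where D = diag(-7.7, 6.4, -7.5, -8.2, -5.4, -6).
T_J = -D⁻¹(L+U): T[0,4] = -(-3)/(-7.7) = -0.3896; T[0,0] = 0.
  T[0,:] = [+0.0000  +0.4935  +0.2727  +0.1558  -0.3896  +0.3896]
  T[1,:] = [+0.5938  +0.0000  +0.3438  -0.0469  -0.5938  +0.1094]
  T[2,:] = [+0.3733  -0.4133  +0.0000  +0.4000  -0.0667  +0.4400]
  T[3,:] = [+0.4146  +0.3537  -0.2317  +0.0000  -0.4756  -0.2195]
  T[4,:] = [+0.2778  -0.7037  +0.2593  -0.2037  +0.0000  -0.2407]
  T[5,:] = [-0.3333  +0.6333  +0.3333  +0.3500  +0.0500  +0.0000]
eigenvalue magnitudes: 1.1222, 0.7196, 0.7196, 0.4109, 0.4109, 0.1366.
ρ = 1.1222; 1.1222 > 1: divergent.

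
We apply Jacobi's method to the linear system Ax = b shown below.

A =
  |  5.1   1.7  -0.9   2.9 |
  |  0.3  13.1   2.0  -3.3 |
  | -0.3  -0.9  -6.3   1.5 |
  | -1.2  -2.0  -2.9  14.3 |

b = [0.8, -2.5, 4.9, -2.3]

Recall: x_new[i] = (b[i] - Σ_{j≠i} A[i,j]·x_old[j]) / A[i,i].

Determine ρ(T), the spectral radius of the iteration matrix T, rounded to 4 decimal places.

0.3182

Write A = D+L+U with D = diag(5.1, 13.1, -6.3, 14.3).
T_J = -D⁻¹(L+U): T[0,1] = -(1.7)/(5.1) = -0.3333; T[0,0] = 0.
  T[0,:] = [+0.0000, -0.3333, +0.1765, -0.5686]
  T[1,:] = [-0.0229, +0.0000, -0.1527, +0.2519]
  T[2,:] = [-0.0476, -0.1429, +0.0000, +0.2381]
  T[3,:] = [+0.0839, +0.1399, +0.2028, +0.0000]
moduli |λ_i(T)| = 0.3182, 0.1861, 0.1407, 0.1407.
spectral radius ρ = 0.3182; 0.3182 < 1: convergent.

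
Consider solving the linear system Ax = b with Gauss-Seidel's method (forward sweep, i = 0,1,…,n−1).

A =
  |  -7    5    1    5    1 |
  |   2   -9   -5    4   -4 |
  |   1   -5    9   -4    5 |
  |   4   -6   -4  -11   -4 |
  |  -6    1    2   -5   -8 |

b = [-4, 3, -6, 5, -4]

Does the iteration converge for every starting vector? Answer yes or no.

no

Split A = D + L + U, D = diag(-7, -9, 9, -11, -8).
T_GS = -(D+L)⁻¹U: row 0 first, T[0,2] = -(1)/(-7) = +0.1429; later rows by forward substitution.
  T[0,:] = [+0.0000 +0.7143 +0.1429 +0.7143 +0.1429]
  T[1,:] = [+0.0000 +0.1587 -0.5238 +0.6032 -0.4127]
  T[2,:] = [+0.0000 +0.0088 -0.3069 +0.7002 -0.8007]
  T[3,:] = [+0.0000 +0.1700 +0.4493 -0.3239 +0.2046]
  T[4,:] = [+0.0000 -0.6199 -0.5301 -0.0829 -0.4868]
moduli |λ_i(T)| = 1.5096, 0.3856, 0.3856, 0.2142, 0.0000.
ρ(T) = max|λ| = 1.5096; 1.5096 > 1, so it fails to converge.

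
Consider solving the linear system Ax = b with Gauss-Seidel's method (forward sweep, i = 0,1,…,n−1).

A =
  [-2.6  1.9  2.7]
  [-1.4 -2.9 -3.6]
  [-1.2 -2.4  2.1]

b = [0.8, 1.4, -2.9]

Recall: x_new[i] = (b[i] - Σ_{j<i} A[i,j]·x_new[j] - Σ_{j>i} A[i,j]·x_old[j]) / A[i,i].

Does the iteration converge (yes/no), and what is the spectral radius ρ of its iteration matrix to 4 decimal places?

A = D + L + U where D = diag(-2.6, -2.9, 2.1).
Gauss-Seidel: T = -(D+L)⁻¹U, row 0 first, T[0,2] = -(2.7)/(-2.6) = +1.0385; later rows by forward substitution.
  T[0,:] = [+0.0000, +0.7308, +1.0385]
  T[1,:] = [+0.0000, -0.3528, -1.7427]
  T[2,:] = [+0.0000, +0.0144, -1.3983]
|λ(T)| sorted: 1.3737, 0.3774, 0.0000.
spectral radius ρ = 1.3737; 1.3737 > 1: divergent.

no, ρ = 1.3737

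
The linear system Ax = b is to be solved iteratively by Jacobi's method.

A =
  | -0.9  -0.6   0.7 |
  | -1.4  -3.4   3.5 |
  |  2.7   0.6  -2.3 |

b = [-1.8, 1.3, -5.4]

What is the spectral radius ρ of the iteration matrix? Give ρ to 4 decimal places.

A = D + L + U where D = diag(-0.9, -3.4, -2.3).
Jacobi: T = -D⁻¹(L+U), T[2,1] = -(0.6)/(-2.3) = +0.2609; T[2,2] = 0.
  T[0,:] = [+0.0000 -0.6667 +0.7778]
  T[1,:] = [-0.4118 +0.0000 +1.0294]
  T[2,:] = [+1.1739 +0.2609 +0.0000]
moduli |λ_i(T)| = 1.4400, 0.7858, 0.7858.
ρ(T) = max|λ| = 1.4400; 1.4400 > 1: divergent.

1.4400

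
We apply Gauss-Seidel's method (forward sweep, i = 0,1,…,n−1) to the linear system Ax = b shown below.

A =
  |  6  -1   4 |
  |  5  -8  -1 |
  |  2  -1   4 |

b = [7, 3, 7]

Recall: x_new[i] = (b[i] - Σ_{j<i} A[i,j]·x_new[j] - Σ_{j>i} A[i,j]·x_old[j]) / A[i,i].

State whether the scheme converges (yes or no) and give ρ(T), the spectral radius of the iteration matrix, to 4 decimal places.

yes, ρ = 0.3333

Split A = D + L + U, D = diag(6, -8, 4).
T_GS = -(D+L)⁻¹U: row 0 first, T[0,2] = -(4)/(6) = -0.6667; later rows by forward substitution.
  T[0,:] = [+0.0000, +0.1667, -0.6667]
  T[1,:] = [+0.0000, +0.1042, -0.5417]
  T[2,:] = [+0.0000, -0.0573, +0.1979]
eigenvalue magnitudes: 0.3333, 0.0312, 0.0000.
ρ(T) = max|λ| = 0.3333; 0.3333 < 1: convergent.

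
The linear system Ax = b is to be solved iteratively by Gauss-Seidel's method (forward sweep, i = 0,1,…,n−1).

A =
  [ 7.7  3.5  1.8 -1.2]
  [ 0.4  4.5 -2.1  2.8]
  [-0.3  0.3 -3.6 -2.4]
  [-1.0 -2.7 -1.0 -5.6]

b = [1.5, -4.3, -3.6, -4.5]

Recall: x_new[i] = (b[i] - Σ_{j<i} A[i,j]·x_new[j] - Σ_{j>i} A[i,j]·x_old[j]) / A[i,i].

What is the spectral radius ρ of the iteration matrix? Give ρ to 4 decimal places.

A = D + L + U where D = diag(7.7, 4.5, -3.6, -5.6).
GS T = -(D+L)⁻¹U: row 0 first, T[0,1] = -(3.5)/(7.7) = -0.4545; later rows by forward substitution.
  T[0,:] = [+0.0000, -0.4545, -0.2338, +0.1558]
  T[1,:] = [+0.0000, +0.0404, +0.4874, -0.6361]
  T[2,:] = [+0.0000, +0.0412, +0.0601, -0.7327]
  T[3,:] = [+0.0000, +0.0543, -0.2040, +0.4097]
eigenvalue magnitudes: 0.5925, 0.2517, 0.1693, 0.0000.
ρ = 0.5925; 0.5925 < 1, so it converges for any x₀.

0.5925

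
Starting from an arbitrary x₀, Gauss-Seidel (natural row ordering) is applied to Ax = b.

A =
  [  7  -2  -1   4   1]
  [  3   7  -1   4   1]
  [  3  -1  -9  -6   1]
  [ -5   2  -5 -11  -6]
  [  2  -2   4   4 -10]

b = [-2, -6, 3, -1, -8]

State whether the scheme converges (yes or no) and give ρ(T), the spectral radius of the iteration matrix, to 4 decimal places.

Write A = D+L+U with D = diag(7, 7, -9, -11, -10).
T_GS = -(D+L)⁻¹U: row 0 first, T[0,1] = -(-2)/(7) = +0.2857; later rows by forward substitution.
  T[0,:] = [+0.0000 +0.2857 +0.1429 -0.5714 -0.1429]
  T[1,:] = [+0.0000 -0.1224 +0.0816 -0.3265 -0.0816]
  T[2,:] = [+0.0000 +0.1088 +0.0385 -0.8209 +0.0726]
  T[3,:] = [+0.0000 -0.2016 -0.0676 +0.5735 -0.5283]
  T[4,:] = [+0.0000 +0.0445 +0.0006 -0.1479 -0.1946]
eigenvalue magnitudes: 0.8227, 0.2912, 0.1582, 0.0783, 0.0000.
spectral radius ρ = 0.8227; 0.8227 < 1, so it converges for any x₀.

yes, ρ = 0.8227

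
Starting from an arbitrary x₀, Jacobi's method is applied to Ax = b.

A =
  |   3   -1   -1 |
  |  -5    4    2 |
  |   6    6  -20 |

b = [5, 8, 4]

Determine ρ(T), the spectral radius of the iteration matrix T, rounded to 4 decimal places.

0.6895

Split A = D + L + U, D = diag(3, 4, -20).
T_J = -D⁻¹(L+U): T[0,2] = -(-1)/(3) = +0.3333; T[0,0] = 0.
  T[0,:] = [+0.0000 +0.3333 +0.3333]
  T[1,:] = [+1.2500 +0.0000 -0.5000]
  T[2,:] = [+0.3000 +0.3000 +0.0000]
|eigenvalues of T|: 0.6895, 0.4452, 0.2443.
ρ(T) = max|λ| = 0.6895; 0.6895 < 1 ⇒ converges.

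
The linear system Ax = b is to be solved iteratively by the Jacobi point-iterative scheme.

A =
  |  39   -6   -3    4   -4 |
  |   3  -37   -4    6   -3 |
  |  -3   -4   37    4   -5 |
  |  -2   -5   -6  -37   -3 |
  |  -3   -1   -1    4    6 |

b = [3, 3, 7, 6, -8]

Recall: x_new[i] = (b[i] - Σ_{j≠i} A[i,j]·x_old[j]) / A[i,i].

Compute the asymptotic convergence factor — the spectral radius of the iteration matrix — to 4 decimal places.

Let D = diag(39, -37, 37, -37, 6); L, U the strict triangles.
Jacobi: T = -D⁻¹(L+U), T[2,3] = -(4)/(37) = -0.1081; T[2,2] = 0.
  T[0,:] = [+0.0000 +0.1538 +0.0769 -0.1026 +0.1026]
  T[1,:] = [+0.0811 +0.0000 -0.1081 +0.1622 -0.0811]
  T[2,:] = [+0.0811 +0.1081 +0.0000 -0.1081 +0.1351]
  T[3,:] = [-0.0541 -0.1351 -0.1622 +0.0000 -0.0811]
  T[4,:] = [+0.5000 +0.1667 +0.1667 -0.6667 +0.0000]
moduli |λ_i(T)| = 0.3408, 0.2551, 0.1818, 0.1429, 0.1429.
ρ = 0.3408; 0.3408 < 1, so it converges for any x₀.

0.3408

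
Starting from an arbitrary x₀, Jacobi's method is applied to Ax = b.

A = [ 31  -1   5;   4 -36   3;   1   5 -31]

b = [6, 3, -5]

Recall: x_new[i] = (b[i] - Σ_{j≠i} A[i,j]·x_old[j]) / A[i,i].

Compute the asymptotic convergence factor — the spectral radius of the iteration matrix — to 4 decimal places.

Let D = diag(31, -36, -31); L, U the strict triangles.
Jacobi: T = -D⁻¹(L+U), T[1,2] = -(3)/(-36) = +0.0833; T[1,1] = 0.
  T[0,:] = [+0.0000 +0.0323 -0.1613]
  T[1,:] = [+0.1111 +0.0000 +0.0833]
  T[2,:] = [+0.0323 +0.1613 +0.0000]
|roots of det(T-λI)|: 0.1687, 0.1289, 0.1289.
spectral radius ρ = 0.1687; 0.1687 < 1 ⇒ converges.

0.1687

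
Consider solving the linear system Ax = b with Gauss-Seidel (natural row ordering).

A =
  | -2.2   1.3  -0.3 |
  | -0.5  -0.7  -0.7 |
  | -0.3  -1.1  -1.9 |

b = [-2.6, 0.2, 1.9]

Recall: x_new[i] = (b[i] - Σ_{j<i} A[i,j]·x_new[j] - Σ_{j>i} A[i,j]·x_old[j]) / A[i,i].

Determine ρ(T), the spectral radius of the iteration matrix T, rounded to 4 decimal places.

A = D + L + U where D = diag(-2.2, -0.7, -1.9).
Gauss-Seidel: T = -(D+L)⁻¹U, row 0 first, T[0,1] = -(1.3)/(-2.2) = +0.5909; later rows by forward substitution.
  T[0,:] = [+0.0000, +0.5909, -0.1364]
  T[1,:] = [+0.0000, -0.4221, -0.9026]
  T[2,:] = [+0.0000, +0.1511, +0.5441]
|eigenvalues of T|: 0.3725, 0.2505, 0.0000.
ρ(T) = max|λ| = 0.3725; 0.3725 < 1: convergent.

0.3725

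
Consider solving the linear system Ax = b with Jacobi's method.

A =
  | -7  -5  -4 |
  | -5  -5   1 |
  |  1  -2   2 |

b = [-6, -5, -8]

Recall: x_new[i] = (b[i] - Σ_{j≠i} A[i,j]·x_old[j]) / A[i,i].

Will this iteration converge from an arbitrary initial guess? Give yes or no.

no

A = D + L + U where D = diag(-7, -5, 2).
T_J = -D⁻¹(L+U): T[0,2] = -(-4)/(-7) = -0.5714; T[0,0] = 0.
  T[0,:] = [+0.0000, -0.7143, -0.5714]
  T[1,:] = [-1.0000, +0.0000, +0.2000]
  T[2,:] = [-0.5000, +1.0000, +0.0000]
eigenvalue magnitudes: 1.3015, 0.7028, 0.7028.
ρ(T) = max|λ| = 1.3015; 1.3015 > 1 ⇒ diverges.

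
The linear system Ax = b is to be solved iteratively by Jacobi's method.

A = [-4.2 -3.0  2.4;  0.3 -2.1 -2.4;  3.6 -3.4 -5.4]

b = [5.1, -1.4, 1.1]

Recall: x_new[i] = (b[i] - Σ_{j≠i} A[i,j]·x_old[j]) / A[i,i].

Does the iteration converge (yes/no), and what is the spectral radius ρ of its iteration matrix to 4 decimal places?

Write A = D+L+U with D = diag(-4.2, -2.1, -5.4).
Jacobi: T = -D⁻¹(L+U), T[2,1] = -(-3.4)/(-5.4) = -0.6296; T[2,2] = 0.
  T[0,:] = [+0.0000  -0.7143  +0.5714]
  T[1,:] = [+0.1429  +0.0000  -1.1429]
  T[2,:] = [+0.6667  -0.6296  +0.0000]
moduli |λ_i(T)| = 1.1887, 0.6439, 0.6439.
ρ = 1.1887; 1.1887 > 1: divergent.

no, ρ = 1.1887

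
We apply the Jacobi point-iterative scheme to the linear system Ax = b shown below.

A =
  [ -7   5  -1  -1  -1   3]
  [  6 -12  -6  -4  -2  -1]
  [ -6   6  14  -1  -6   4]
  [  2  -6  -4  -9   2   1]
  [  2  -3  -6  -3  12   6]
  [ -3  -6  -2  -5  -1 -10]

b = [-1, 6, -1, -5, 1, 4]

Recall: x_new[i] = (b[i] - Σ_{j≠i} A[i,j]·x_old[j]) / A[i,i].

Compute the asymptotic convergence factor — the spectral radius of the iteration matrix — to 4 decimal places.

1.1955

Diagonal D = diag(-7, -12, 14, -9, 12, -10); L, U strict lower/upper.
T_J = -D⁻¹(L+U): T[5,3] = -(-5)/(-10) = -0.5000; T[5,5] = 0.
  T[0,:] = [+0.0000  +0.7143  -0.1429  -0.1429  -0.1429  +0.4286]
  T[1,:] = [+0.5000  +0.0000  -0.5000  -0.3333  -0.1667  -0.0833]
  T[2,:] = [+0.4286  -0.4286  +0.0000  +0.0714  +0.4286  -0.2857]
  T[3,:] = [+0.2222  -0.6667  -0.4444  +0.0000  +0.2222  +0.1111]
  T[4,:] = [-0.1667  +0.2500  +0.5000  +0.2500  +0.0000  -0.5000]
  T[5,:] = [-0.3000  -0.6000  -0.2000  -0.5000  -0.1000  +0.0000]
|λ(T)| sorted: 1.1955, 0.5850, 0.5850, 0.3501, 0.2938, 0.2938.
ρ(T) = max|λ| = 1.1955; 1.1955 > 1: divergent.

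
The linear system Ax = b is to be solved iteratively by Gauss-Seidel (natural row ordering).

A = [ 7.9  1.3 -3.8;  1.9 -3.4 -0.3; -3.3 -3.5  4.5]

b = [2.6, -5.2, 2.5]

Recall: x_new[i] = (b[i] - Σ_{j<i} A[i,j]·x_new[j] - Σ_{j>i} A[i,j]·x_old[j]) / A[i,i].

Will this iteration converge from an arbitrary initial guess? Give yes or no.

yes

Split A = D + L + U, D = diag(7.9, -3.4, 4.5).
GS T = -(D+L)⁻¹U: row 0 first, T[0,1] = -(1.3)/(7.9) = -0.1646; later rows by forward substitution.
  T[0,:] = [+0.0000  -0.1646  +0.4810]
  T[1,:] = [+0.0000  -0.0920  +0.1806]
  T[2,:] = [+0.0000  -0.1922  +0.4932]
moduli |λ_i(T)| = 0.4262, 0.0250, 0.0000.
ρ(T) = max|λ| = 0.4262; 0.4262 < 1, so it converges for any x₀.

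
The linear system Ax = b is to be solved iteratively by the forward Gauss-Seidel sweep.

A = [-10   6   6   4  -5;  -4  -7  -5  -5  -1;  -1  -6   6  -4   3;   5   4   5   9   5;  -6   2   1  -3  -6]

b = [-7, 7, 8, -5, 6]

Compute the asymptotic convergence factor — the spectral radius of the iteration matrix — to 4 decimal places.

Split A = D + L + U, D = diag(-10, -7, 6, 9, -6).
T_GS = -(D+L)⁻¹U: row 0 first, T[0,1] = -(6)/(-10) = +0.6000; later rows by forward substitution.
  T[0,:] = [+0.0000  +0.6000  +0.6000  +0.4000  -0.5000]
  T[1,:] = [+0.0000  -0.3429  -1.0571  -0.9429  +0.1429]
  T[2,:] = [+0.0000  -0.2429  -0.9571  -0.2095  -0.4405]
  T[3,:] = [+0.0000  -0.0460  +0.6683  +0.3132  -0.0966]
  T[4,:] = [+0.0000  -0.7317  -1.4460  -0.9058  +0.5225]
moduli |λ_i(T)| = 1.3974, 0.8623, 0.4001, 0.3293, 0.0000.
ρ = 1.3974; 1.3974 > 1: divergent.

1.3974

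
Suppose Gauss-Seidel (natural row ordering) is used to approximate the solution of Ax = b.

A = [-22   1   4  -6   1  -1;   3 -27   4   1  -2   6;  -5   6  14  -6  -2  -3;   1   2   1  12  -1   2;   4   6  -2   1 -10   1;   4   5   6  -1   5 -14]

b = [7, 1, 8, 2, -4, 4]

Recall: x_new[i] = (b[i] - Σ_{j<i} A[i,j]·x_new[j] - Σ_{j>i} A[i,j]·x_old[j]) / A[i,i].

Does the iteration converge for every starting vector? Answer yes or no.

yes

Split A = D + L + U, D = diag(-22, -27, 14, 12, -10, -14).
T_GS = -(D+L)⁻¹U: row 0 first, T[0,5] = -(-1)/(-22) = -0.0455; later rows by forward substitution.
  T[0,:] = [+0.0000  +0.0455  +0.1818  -0.2727  +0.0455  -0.0455]
  T[1,:] = [+0.0000  +0.0051  +0.1684  +0.0067  -0.0690  +0.2172]
  T[2,:] = [+0.0000  +0.0141  -0.0072  +0.3283  +0.1887  +0.1050]
  T[3,:] = [+0.0000  -0.0058  -0.0426  -0.0058  +0.0753  -0.2078]
  T[4,:] = [+0.0000  +0.0178  +0.1709  -0.1713  -0.0534  +0.1703]
  T[5,:] = [+0.0000  +0.0276  +0.1731  +0.0044  +0.0447  +0.1852]
|eigenvalues of T|: 0.3109, 0.1466, 0.0623, 0.0623, 0.0389, 0.0000.
spectral radius ρ = 0.3109; 0.3109 < 1, so it converges for any x₀.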